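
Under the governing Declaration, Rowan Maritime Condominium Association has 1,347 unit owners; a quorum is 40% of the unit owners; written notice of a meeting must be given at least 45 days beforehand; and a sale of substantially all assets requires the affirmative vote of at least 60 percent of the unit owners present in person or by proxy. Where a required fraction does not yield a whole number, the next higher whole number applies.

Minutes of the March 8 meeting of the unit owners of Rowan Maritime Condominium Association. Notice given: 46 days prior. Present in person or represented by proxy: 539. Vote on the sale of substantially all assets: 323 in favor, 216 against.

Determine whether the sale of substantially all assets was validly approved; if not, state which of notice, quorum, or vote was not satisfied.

Invalid — vote requirement not satisfied.

Notice: 46 days given; 45 required. Satisfied.
Quorum: 40% of 1,347 = 538.80, rounded up to 539; 539 present. Satisfied.
Vote: requires three-fifths of those present (539); 3/5 of 539 = 323.40, rounded up to 324, so 324 needed; 323 in favor. Not satisfied.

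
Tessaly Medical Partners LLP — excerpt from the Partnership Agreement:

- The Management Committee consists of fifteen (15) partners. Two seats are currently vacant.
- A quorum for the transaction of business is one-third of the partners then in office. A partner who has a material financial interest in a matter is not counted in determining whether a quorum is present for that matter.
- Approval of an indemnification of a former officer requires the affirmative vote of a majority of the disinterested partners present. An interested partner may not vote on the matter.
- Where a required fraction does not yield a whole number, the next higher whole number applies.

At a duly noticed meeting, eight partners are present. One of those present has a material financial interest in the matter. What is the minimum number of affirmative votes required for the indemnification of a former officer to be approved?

The indemnification of a former officer requires a majority of the disinterested partners present (8 − 1 = 7).
A majority of 7 is 4.

4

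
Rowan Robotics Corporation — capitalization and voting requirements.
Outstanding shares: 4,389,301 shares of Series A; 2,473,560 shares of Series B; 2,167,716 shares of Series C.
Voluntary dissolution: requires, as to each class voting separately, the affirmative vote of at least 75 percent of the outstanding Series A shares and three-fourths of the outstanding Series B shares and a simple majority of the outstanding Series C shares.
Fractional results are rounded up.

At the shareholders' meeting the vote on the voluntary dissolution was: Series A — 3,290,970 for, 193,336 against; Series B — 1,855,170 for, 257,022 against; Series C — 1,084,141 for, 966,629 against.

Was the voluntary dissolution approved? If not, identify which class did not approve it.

Series A: 3/4 of 4389301 = 3291975.75, rounded up to 3291976; 3,291,976 required, 3,290,970 in favor — not approved.
Series B: 3/4 of 2473560 = 1855170; 1,855,170 required, 1,855,170 in favor — approved.
Series C: a majority of 2167716 is 1083859; 1,083,859 required, 1,084,141 in favor — approved.

Not approved — the Series A shares did not give the required vote.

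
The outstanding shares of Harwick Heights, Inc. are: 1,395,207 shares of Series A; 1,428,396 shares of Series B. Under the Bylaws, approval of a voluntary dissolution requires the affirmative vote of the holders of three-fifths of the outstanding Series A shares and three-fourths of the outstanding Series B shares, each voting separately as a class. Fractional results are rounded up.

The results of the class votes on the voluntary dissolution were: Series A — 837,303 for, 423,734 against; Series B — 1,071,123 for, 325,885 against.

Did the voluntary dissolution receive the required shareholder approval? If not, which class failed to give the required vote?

Series A: 3/5 of 1395207 = 837124.20, rounded up to 837125; 837,125 required, 837,303 in favor — approved.
Series B: 3/4 of 1428396 = 1071297; 1,071,297 required, 1,071,123 in favor — not approved.

Not approved — the Series B shares did not give the required vote.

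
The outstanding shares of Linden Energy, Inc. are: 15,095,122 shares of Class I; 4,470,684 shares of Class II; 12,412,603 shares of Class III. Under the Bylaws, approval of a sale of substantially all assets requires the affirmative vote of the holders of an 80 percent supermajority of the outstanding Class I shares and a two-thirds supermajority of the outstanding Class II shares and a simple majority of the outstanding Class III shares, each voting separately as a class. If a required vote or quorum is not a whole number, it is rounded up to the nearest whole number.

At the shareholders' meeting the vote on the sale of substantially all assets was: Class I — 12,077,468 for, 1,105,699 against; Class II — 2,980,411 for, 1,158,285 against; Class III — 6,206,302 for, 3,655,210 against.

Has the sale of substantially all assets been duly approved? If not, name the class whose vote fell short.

Not approved — the Class II shares did not give the required vote.

Class I: 4/5 of 15095122 = 12076097.60, rounded up to 12076098; 12,076,098 required, 12,077,468 in favor — approved.
Class II: 2/3 of 4470684 = 2980456; 2,980,456 required, 2,980,411 in favor — not approved.
Class III: a majority of 12412603 is 6206302; 6,206,302 required, 6,206,302 in favor — approved.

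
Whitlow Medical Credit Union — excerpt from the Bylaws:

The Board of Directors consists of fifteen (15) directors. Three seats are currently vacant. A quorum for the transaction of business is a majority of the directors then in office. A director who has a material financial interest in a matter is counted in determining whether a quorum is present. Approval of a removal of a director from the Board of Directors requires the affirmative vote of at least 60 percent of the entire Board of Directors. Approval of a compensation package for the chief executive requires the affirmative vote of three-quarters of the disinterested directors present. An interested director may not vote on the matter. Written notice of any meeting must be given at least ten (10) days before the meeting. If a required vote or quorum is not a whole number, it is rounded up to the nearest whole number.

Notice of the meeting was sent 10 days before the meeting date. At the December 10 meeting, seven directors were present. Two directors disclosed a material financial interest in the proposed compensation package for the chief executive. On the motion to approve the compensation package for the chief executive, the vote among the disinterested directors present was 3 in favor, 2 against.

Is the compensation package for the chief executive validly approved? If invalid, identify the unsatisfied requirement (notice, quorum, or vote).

Notice: 10 days given; 10 required (10 ≥ 10). Satisfied.
Quorum: 7 present (interested directors count toward quorum); quorum is 7. Satisfied.
Vote: the compensation package for the chief executive requires three-fourths of the disinterested directors present (7 − 2 = 5). 3/4 of 5 = 3.75, rounded up to 4, so 4 affirmative votes are needed; 3 voted in favor. Not satisfied.

Invalid — vote requirement not satisfied.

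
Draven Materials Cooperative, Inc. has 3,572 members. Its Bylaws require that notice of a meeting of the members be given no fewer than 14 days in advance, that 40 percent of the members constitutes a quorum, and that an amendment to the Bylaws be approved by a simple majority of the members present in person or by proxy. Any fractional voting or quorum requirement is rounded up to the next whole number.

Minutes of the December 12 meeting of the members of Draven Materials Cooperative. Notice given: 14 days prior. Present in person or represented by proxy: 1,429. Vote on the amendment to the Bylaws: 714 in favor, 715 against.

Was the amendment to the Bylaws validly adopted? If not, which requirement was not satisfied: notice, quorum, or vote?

Invalid — vote requirement not satisfied.

Notice: 14 days given; 14 required. Satisfied.
Quorum: 40% of 3,572 = 1,428.80, rounded up to 1,429; 1,429 present. Satisfied.
Vote: requires a majority of those present (1,429); a majority of 1429 is 715, so 715 needed; 714 in favor. Not satisfied.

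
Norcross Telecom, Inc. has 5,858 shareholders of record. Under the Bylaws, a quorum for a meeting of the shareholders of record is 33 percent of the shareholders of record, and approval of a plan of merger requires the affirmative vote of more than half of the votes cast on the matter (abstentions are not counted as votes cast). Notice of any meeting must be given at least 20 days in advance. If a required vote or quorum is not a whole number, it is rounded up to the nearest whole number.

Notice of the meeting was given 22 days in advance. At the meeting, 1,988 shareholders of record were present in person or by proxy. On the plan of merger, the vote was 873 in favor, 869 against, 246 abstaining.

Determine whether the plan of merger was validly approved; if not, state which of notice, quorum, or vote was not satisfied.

Valid — all requirements satisfied.

Notice: 22 days given; 20 required. Satisfied.
Quorum: 33% of 5,858 = 1,933.14, rounded up to 1,934; 1,988 present. Satisfied.
Vote: requires a majority of the votes cast (1,988 − 246 abstaining = 1,742); a majority of 1742 is 872, so 872 needed; 873 in favor. Satisfied.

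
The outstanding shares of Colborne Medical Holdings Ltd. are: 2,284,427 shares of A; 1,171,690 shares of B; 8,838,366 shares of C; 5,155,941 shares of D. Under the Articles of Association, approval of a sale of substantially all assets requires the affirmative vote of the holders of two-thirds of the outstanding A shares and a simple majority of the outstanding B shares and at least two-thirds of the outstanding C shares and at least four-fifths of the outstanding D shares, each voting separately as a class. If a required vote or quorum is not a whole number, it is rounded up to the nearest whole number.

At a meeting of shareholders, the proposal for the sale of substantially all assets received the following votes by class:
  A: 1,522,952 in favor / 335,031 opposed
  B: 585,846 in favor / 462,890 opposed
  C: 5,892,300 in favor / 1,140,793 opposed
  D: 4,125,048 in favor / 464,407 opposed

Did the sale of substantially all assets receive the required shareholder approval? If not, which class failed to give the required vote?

A: 2/3 of 2284427 = 1522951.33, rounded up to 1522952; 1,522,952 required, 1,522,952 in favor — approved.
B: a majority of 1171690 is 585846; 585,846 required, 585,846 in favor — approved.
C: 2/3 of 8838366 = 5892244; 5,892,244 required, 5,892,300 in favor — approved.
D: 4/5 of 5155941 = 4124752.80, rounded up to 4124753; 4,124,753 required, 4,125,048 in favor — approved.

Approved — every class gave the required vote.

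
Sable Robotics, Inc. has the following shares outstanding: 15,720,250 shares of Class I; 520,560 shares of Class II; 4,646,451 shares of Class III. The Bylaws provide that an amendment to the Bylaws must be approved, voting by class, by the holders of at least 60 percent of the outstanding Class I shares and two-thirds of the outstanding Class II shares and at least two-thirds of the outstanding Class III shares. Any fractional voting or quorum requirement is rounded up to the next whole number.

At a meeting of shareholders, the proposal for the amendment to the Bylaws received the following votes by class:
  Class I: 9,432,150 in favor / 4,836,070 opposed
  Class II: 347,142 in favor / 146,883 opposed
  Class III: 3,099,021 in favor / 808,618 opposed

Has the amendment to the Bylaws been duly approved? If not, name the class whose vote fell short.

Approved — every class gave the required vote.

Class I: 3/5 of 15720250 = 9432150; 9,432,150 required, 9,432,150 in favor — approved.
Class II: 2/3 of 520560 = 347040; 347,040 required, 347,142 in favor — approved.
Class III: 2/3 of 4646451 = 3097634; 3,097,634 required, 3,099,021 in favor — approved.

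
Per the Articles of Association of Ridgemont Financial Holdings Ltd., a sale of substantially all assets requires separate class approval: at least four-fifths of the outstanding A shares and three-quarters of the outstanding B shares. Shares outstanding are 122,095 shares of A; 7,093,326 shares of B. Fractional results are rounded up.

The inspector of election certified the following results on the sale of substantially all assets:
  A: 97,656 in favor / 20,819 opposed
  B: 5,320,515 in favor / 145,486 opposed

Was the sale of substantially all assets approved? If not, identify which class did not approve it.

Not approved — the A shares did not give the required vote.

A: 4/5 of 122095 = 97676; 97,676 required, 97,656 in favor — not approved.
B: 3/4 of 7093326 = 5319994.50, rounded up to 5319995; 5,319,995 required, 5,320,515 in favor — approved.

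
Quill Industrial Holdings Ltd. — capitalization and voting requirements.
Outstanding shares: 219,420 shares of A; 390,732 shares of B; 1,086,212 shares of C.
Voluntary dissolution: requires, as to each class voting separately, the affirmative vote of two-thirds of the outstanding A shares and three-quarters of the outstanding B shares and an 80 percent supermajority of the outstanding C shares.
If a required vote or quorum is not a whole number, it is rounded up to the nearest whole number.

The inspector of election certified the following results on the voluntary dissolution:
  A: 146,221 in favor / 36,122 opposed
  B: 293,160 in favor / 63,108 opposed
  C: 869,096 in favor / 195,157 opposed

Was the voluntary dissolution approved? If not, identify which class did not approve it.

A: 2/3 of 219420 = 146280; 146,280 required, 146,221 in favor — not approved.
B: 3/4 of 390732 = 293049; 293,049 required, 293,160 in favor — approved.
C: 4/5 of 1086212 = 868969.60, rounded up to 868970; 868,970 required, 869,096 in favor — approved.

Not approved — the A shares did not give the required vote.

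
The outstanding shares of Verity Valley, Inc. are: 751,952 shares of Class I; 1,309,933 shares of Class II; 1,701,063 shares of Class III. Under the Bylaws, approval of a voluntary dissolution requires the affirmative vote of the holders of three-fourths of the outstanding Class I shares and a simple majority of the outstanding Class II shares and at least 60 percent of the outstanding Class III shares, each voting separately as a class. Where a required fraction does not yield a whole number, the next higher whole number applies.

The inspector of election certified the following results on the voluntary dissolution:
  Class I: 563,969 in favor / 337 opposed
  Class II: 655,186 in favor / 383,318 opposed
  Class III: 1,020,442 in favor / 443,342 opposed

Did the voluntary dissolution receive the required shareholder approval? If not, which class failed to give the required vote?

Class I: 3/4 of 751952 = 563964; 563,964 required, 563,969 in favor — approved.
Class II: a majority of 1309933 is 654967; 654,967 required, 655,186 in favor — approved.
Class III: 3/5 of 1701063 = 1020637.80, rounded up to 1020638; 1,020,638 required, 1,020,442 in favor — not approved.

Not approved — the Class III shares did not give the required vote.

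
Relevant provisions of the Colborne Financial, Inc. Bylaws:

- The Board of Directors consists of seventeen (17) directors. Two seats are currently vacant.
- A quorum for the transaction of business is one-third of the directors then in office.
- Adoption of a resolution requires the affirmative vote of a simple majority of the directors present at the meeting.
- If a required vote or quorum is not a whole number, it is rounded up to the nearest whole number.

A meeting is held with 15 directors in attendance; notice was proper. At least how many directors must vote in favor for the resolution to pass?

8

The resolution requires a majority of the directors present (15).
A majority of 15 is 8.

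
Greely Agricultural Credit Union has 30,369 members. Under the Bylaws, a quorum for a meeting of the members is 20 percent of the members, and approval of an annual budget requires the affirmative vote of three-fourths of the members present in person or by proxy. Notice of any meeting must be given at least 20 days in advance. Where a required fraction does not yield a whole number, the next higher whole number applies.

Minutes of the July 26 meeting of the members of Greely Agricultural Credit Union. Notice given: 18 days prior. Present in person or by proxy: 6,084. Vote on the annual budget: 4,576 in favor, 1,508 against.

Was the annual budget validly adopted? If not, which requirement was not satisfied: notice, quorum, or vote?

Invalid — notice requirement not satisfied.

Notice: 18 days given; 20 required. Not satisfied.
Quorum: 20% of 30,369 = 6,073.80, rounded up to 6,074; 6,084 present. Satisfied.
Vote: requires three-fourths of those present (6,084); 3/4 of 6084 = 4563, so 4,563 needed; 4,576 in favor. Satisfied.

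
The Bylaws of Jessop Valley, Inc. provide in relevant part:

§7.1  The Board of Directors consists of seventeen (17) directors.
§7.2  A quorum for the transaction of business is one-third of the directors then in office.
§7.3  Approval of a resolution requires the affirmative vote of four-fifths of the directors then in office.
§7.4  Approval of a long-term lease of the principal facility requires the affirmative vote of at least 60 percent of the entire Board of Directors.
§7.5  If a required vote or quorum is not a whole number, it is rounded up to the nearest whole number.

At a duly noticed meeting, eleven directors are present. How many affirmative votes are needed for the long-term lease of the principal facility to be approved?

The long-term lease of the principal facility requires three-fifths of the entire Board of Directors (17).
3/5 of 17 = 10.20, rounded up to 11.

11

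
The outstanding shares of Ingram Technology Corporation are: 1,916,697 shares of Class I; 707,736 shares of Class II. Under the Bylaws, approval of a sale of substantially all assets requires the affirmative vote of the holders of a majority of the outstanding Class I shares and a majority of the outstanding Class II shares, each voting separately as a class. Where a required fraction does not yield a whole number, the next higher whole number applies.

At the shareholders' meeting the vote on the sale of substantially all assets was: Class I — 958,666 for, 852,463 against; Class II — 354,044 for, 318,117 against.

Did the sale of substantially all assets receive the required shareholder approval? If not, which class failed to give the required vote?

Approved — every class gave the required vote.

Class I: a majority of 1916697 is 958349; 958,349 required, 958,666 in favor — approved.
Class II: a majority of 707736 is 353869; 353,869 required, 354,044 in favor — approved.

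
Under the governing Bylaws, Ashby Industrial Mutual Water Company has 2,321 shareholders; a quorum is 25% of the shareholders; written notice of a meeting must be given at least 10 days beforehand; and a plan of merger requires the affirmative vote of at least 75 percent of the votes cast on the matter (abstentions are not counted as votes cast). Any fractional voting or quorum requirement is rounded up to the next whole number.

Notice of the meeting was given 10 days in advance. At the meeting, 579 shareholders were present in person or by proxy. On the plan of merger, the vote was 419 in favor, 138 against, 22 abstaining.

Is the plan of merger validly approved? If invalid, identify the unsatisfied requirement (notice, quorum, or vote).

Invalid — quorum requirement not satisfied.

Notice: 10 days given; 10 required. Satisfied.
Quorum: 25% of 2,321 = 580.25, rounded up to 581; 579 present. Not satisfied.
Vote: requires three-fourths of the votes cast (579 − 22 abstaining = 557); 3/4 of 557 = 417.75, rounded up to 418, so 418 needed; 419 in favor. Satisfied.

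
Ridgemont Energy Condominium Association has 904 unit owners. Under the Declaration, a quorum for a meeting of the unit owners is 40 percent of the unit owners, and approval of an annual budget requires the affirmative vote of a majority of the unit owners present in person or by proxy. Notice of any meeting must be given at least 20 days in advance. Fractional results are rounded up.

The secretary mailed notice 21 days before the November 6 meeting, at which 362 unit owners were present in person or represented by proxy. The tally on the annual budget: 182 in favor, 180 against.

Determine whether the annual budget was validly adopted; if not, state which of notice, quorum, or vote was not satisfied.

Valid — all requirements satisfied.

Notice: 21 days given; 20 required. Satisfied.
Quorum: 40% of 904 = 361.60, rounded up to 362; 362 present. Satisfied.
Vote: requires a majority of those present (362); a majority of 362 is 182, so 182 needed; 182 in favor. Satisfied.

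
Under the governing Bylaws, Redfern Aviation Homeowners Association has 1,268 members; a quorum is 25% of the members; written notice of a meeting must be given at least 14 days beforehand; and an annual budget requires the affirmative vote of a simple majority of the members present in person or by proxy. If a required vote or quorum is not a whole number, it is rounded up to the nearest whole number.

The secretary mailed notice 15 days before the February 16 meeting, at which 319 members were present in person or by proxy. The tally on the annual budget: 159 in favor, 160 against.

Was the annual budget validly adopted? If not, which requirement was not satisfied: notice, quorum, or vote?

Invalid — vote requirement not satisfied.

Notice: 15 days given; 14 required. Satisfied.
Quorum: 25% of 1,268 = 317; 319 present. Satisfied.
Vote: requires a majority of those present (319); a majority of 319 is 160, so 160 needed; 159 in favor. Not satisfied.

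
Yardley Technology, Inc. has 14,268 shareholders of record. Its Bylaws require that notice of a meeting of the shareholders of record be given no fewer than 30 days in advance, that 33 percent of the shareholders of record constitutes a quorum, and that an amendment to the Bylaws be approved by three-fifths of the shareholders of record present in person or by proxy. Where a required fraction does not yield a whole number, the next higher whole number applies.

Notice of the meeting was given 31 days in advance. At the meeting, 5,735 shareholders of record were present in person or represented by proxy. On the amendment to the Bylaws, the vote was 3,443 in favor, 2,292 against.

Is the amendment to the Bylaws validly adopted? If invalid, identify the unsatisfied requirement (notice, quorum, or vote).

Valid — all requirements satisfied.

Notice: 31 days given; 30 required. Satisfied.
Quorum: 33% of 14,268 = 4,708.44, rounded up to 4,709; 5,735 present. Satisfied.
Vote: requires three-fifths of those present (5,735); 3/5 of 5735 = 3441, so 3,441 needed; 3,443 in favor. Satisfied.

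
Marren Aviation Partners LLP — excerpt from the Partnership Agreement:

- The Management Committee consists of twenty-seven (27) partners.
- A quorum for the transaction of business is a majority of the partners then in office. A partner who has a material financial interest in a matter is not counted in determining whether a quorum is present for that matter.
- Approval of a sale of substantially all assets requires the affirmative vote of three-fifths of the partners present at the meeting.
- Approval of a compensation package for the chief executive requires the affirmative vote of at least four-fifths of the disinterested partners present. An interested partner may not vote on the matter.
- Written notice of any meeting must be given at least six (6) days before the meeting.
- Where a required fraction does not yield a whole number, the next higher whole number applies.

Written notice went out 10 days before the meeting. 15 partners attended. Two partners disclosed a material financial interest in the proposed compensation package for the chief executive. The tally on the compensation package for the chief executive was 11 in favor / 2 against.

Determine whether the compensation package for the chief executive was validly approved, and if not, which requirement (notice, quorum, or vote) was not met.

Notice: 10 days given; 6 required (10 ≥ 6). Satisfied.
Quorum: 15 present, but the 2 interested partners do not count, leaving 13. Quorum is 14. Not satisfied.
Vote: the compensation package for the chief executive requires four-fifths of the disinterested partners present (15 − 2 = 13). 4/5 of 13 = 10.40, rounded up to 11, so 11 affirmative votes are needed; 11 voted in favor. Satisfied. (Moot — without a quorum no business can be validly transacted.)

Invalid — quorum requirement not satisfied.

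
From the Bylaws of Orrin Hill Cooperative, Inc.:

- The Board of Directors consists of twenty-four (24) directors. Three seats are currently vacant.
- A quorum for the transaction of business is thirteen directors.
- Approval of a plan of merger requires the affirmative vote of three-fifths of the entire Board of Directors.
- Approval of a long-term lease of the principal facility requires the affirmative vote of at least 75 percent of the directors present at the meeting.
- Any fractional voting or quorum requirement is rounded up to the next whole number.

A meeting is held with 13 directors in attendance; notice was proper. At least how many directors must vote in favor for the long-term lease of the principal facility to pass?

10

The long-term lease of the principal facility requires three-fourths of the directors present (13).
3/4 of 13 = 9.75, rounded up to 10.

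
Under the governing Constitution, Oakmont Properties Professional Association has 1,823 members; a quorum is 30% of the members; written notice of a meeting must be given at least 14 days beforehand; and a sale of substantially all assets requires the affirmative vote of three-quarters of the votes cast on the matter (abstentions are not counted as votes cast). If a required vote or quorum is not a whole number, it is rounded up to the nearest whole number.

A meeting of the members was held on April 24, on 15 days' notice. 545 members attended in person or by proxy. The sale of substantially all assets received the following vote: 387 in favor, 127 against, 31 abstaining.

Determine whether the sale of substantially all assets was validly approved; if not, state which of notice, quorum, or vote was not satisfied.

Notice: 15 days given; 14 required. Satisfied.
Quorum: 30% of 1,823 = 546.90, rounded up to 547; 545 present. Not satisfied.
Vote: requires three-fourths of the votes cast (545 − 31 abstaining = 514); 3/4 of 514 = 385.50, rounded up to 386, so 386 needed; 387 in favor. Satisfied.

Invalid — quorum requirement not satisfied.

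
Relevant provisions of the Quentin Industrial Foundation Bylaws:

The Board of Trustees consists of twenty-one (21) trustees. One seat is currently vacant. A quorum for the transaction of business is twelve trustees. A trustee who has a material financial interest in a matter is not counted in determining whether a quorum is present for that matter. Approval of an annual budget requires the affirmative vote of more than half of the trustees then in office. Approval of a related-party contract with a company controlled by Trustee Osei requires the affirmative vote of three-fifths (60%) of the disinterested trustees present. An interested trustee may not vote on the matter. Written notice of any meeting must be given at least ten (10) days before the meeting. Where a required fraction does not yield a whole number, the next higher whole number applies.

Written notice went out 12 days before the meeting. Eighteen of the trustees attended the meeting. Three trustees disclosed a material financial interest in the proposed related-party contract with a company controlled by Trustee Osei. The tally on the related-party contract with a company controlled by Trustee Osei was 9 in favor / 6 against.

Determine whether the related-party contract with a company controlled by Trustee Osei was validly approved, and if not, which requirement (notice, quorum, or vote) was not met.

Notice: 12 days given; 10 required (12 ≥ 10). Satisfied.
Quorum: 18 present, but the 3 interested trustees do not count, leaving 15. Quorum is 12. Satisfied.
Vote: the related-party contract with a company controlled by Trustee Osei requires three-fifths of the disinterested trustees present (18 − 3 = 15). 3/5 of 15 = 9, so 9 affirmative votes are needed; 9 voted in favor. Satisfied.

Valid — all requirements satisfied.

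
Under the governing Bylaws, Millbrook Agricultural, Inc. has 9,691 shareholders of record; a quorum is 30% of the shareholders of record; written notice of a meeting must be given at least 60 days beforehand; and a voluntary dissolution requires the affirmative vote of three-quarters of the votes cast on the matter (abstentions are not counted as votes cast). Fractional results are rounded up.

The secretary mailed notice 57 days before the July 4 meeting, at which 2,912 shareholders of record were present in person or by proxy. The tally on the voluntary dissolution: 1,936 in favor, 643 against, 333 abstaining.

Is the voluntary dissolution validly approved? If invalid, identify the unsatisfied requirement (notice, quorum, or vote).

Notice: 57 days given; 60 required. Not satisfied.
Quorum: 30% of 9,691 = 2,907.30, rounded up to 2,908; 2,912 present. Satisfied.
Vote: requires three-fourths of the votes cast (2,912 − 333 abstaining = 2,579); 3/4 of 2579 = 1934.25, rounded up to 1935, so 1,935 needed; 1,936 in favor. Satisfied.

Invalid — notice requirement not satisfied.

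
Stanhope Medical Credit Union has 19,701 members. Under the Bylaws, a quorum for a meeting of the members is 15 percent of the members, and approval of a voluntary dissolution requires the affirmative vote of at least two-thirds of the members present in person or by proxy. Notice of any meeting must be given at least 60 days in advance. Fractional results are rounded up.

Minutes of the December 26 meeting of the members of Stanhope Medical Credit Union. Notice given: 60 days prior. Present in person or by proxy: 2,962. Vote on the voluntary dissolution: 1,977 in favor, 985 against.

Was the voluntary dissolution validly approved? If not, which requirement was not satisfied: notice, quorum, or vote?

Notice: 60 days given; 60 required. Satisfied.
Quorum: 15% of 19,701 = 2,955.15, rounded up to 2,956; 2,962 present. Satisfied.
Vote: requires two-thirds of those present (2,962); 2/3 of 2962 = 1974.67, rounded up to 1975, so 1,975 needed; 1,977 in favor. Satisfied.

Valid — all requirements satisfied.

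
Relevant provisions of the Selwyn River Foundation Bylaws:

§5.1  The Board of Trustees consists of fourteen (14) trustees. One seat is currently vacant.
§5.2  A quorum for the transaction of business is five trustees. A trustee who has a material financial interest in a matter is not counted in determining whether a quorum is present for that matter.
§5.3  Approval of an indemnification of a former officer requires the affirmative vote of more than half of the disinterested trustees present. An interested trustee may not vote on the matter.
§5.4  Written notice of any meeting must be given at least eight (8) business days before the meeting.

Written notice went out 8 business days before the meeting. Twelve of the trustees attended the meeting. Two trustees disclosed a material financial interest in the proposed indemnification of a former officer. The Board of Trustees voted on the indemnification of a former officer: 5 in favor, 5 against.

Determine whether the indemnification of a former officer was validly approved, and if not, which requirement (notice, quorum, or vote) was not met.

Invalid — vote requirement not satisfied.

Notice: 8 business days given; 8 required (8 ≥ 8). Satisfied.
Quorum: 12 present, but the 2 interested trustees do not count, leaving 10. Quorum is 5. Satisfied.
Vote: the indemnification of a former officer requires a majority of the disinterested trustees present (12 − 2 = 10). A majority of 10 is 6, so 6 affirmative votes are needed; 5 voted in favor. Not satisfied.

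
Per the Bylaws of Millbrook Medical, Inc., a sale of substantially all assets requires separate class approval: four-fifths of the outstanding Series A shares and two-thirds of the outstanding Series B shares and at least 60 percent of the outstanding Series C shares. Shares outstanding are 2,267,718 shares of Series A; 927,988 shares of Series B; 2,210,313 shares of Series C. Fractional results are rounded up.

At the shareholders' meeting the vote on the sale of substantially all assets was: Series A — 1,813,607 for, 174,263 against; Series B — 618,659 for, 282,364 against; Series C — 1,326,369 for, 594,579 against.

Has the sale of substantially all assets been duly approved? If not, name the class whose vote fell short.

Not approved — the Series A shares did not give the required vote.

Series A: 4/5 of 2267718 = 1814174.40, rounded up to 1814175; 1,814,175 required, 1,813,607 in favor — not approved.
Series B: 2/3 of 927988 = 618658.67, rounded up to 618659; 618,659 required, 618,659 in favor — approved.
Series C: 3/5 of 2210313 = 1326187.80, rounded up to 1326188; 1,326,188 required, 1,326,369 in favor — approved.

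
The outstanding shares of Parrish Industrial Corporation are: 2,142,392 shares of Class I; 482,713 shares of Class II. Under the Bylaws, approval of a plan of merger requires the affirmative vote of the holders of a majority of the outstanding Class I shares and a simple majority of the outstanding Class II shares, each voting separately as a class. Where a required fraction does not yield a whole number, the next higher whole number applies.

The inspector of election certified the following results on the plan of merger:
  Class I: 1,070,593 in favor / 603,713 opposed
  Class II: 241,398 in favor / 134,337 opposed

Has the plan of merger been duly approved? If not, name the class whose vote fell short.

Class I: a majority of 2142392 is 1071197; 1,071,197 required, 1,070,593 in favor — not approved.
Class II: a majority of 482713 is 241357; 241,357 required, 241,398 in favor — approved.

Not approved — the Class I shares did not give the required vote.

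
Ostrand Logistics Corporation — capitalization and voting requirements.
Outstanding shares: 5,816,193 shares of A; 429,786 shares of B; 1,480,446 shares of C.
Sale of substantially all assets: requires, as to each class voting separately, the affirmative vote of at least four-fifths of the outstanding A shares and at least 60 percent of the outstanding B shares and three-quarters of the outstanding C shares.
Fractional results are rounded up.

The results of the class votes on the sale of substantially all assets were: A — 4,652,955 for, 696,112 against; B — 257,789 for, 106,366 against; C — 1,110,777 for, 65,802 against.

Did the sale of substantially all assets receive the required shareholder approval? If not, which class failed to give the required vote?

Not approved — the B shares did not give the required vote.

A: 4/5 of 5816193 = 4652954.40, rounded up to 4652955; 4,652,955 required, 4,652,955 in favor — approved.
B: 3/5 of 429786 = 257871.60, rounded up to 257872; 257,872 required, 257,789 in favor — not approved.
C: 3/4 of 1480446 = 1110334.50, rounded up to 1110335; 1,110,335 required, 1,110,777 in favor — approved.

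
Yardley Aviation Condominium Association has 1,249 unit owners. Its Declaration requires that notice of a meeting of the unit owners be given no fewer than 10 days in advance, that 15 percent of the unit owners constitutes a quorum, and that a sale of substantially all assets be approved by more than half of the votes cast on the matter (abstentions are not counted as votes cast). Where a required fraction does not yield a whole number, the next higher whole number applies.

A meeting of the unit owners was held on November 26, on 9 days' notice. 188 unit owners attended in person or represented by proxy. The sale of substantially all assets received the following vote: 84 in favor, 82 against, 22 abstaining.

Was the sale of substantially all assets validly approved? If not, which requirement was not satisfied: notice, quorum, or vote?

Notice: 9 days given; 10 required. Not satisfied.
Quorum: 15% of 1,249 = 187.35, rounded up to 188; 188 present. Satisfied.
Vote: requires a majority of the votes cast (188 − 22 abstaining = 166); a majority of 166 is 84, so 84 needed; 84 in favor. Satisfied.

Invalid — notice requirement not satisfied.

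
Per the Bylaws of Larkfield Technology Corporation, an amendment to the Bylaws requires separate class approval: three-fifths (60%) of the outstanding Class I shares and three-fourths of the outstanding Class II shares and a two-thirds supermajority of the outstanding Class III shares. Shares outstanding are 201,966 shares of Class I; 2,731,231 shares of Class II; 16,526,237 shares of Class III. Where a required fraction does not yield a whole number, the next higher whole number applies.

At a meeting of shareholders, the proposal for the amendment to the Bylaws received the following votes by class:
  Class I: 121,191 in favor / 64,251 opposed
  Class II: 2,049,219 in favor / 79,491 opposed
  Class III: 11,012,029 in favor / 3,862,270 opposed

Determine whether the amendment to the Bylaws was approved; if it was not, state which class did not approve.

Not approved — the Class III shares did not give the required vote.

Class I: 3/5 of 201966 = 121179.60, rounded up to 121180; 121,180 required, 121,191 in favor — approved.
Class II: 3/4 of 2731231 = 2048423.25, rounded up to 2048424; 2,048,424 required, 2,049,219 in favor — approved.
Class III: 2/3 of 16526237 = 11017491.33, rounded up to 11017492; 11,017,492 required, 11,012,029 in favor — not approved.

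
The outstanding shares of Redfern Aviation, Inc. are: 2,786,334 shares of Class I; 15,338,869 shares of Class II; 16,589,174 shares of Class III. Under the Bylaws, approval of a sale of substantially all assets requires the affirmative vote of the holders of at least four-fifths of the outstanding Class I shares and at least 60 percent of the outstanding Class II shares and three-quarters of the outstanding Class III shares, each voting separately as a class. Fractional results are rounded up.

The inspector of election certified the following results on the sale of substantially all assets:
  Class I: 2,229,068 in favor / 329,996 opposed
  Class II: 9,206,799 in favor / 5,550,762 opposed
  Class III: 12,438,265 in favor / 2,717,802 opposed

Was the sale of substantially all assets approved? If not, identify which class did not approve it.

Not approved — the Class III shares did not give the required vote.

Class I: 4/5 of 2786334 = 2229067.20, rounded up to 2229068; 2,229,068 required, 2,229,068 in favor — approved.
Class II: 3/5 of 15338869 = 9203321.40, rounded up to 9203322; 9,203,322 required, 9,206,799 in favor — approved.
Class III: 3/4 of 16589174 = 12441880.50, rounded up to 12441881; 12,441,881 required, 12,438,265 in favor — not approved.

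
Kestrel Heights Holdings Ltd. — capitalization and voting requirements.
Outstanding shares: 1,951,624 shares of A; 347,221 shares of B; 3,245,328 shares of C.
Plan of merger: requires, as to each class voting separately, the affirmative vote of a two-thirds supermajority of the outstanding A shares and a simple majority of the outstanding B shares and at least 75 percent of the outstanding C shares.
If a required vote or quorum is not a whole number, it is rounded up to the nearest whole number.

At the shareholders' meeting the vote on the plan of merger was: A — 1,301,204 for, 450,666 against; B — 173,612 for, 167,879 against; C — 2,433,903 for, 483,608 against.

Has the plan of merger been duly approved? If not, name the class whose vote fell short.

Not approved — the C shares did not give the required vote.

A: 2/3 of 1951624 = 1301082.67, rounded up to 1301083; 1,301,083 required, 1,301,204 in favor — approved.
B: a majority of 347221 is 173611; 173,611 required, 173,612 in favor — approved.
C: 3/4 of 3245328 = 2433996; 2,433,996 required, 2,433,903 in favor — not approved.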